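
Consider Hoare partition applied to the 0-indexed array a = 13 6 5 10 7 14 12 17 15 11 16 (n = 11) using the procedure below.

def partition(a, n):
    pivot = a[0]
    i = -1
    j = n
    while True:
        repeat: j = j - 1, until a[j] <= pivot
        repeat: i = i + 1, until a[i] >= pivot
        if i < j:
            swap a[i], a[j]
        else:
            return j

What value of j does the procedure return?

pivot = a[0] = 13; i = -1, j = 11
j→9 (a[9]=11≤13), i→0 (a[0]=13≥13); i<j, swap → 11 6 5 10 7 14 12 17 15 13 16
j→6 (a[6]=12≤13), i→5 (a[5]=14≥13); i<j, swap → 11 6 5 10 7 12 14 17 15 13 16
j→5, i→6; i≥j, return j=5. a = 11 6 5 10 7 12 14 17 15 13 16

5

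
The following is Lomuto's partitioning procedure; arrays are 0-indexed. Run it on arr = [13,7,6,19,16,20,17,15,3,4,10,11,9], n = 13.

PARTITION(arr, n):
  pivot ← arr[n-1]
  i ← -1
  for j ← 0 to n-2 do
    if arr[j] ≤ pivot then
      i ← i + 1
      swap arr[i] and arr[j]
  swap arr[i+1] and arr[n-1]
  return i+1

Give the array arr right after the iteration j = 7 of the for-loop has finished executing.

[7,6,13,19,16,20,17,15,3,4,10,11,9]

pivot=9, i=-1
j=0: 13>9, skip
j=1: 7≤9, i=0, swap(0,1) ⇒ [7,13,6,19,16,20,17,15,3,4,10,11,9]
j=2: 6≤9, i=1, swap(1,2) ⇒ [7,6,13,19,16,20,17,15,3,4,10,11,9]
j=3: 19>9, skip
j=4: 16>9, skip
j=5: 20>9, skip
j=6: 17>9, skip
j=7: 15>9, skip
(after j=7) arr = [7,6,13,19,16,20,17,15,3,4,10,11,9]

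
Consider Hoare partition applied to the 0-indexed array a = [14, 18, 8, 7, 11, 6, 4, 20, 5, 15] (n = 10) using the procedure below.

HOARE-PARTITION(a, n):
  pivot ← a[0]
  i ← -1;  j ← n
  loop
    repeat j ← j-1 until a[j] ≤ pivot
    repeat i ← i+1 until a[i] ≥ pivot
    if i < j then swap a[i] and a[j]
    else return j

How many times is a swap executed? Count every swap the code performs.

2

pivot=14
j stops at 8 (5), i stops at 0 (14); swap ⇒ [5, 18, 8, 7, 11, 6, 4, 20, 14, 15]
j stops at 6 (4), i stops at 1 (18); swap ⇒ [5, 4, 8, 7, 11, 6, 18, 20, 14, 15]
j stops at 5, i stops at 6; i≥j ⇒ return 5. a=[5, 4, 8, 7, 11, 6, 18, 20, 14, 15]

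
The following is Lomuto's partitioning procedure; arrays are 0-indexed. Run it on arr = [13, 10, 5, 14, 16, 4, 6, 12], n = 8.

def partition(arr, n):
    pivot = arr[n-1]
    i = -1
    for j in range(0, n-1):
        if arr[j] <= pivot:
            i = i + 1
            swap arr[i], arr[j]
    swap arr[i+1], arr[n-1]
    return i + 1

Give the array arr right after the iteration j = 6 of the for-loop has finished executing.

[10, 5, 4, 6, 16, 13, 14, 12]

pivot = arr[7] = 12; i = -1
j=0: arr[0]=13 > 12 → no swap
j=1: arr[1]=10 ≤ 12 → i=0, swap arr[0],arr[1] → [10, 13, 5, 14, 16, 4, 6, 12]
j=2: arr[2]=5 ≤ 12 → i=1, swap arr[1],arr[2] → [10, 5, 13, 14, 16, 4, 6, 12]
j=3: arr[3]=14 > 12 → no swap
j=4: arr[4]=16 > 12 → no swap
j=5: arr[5]=4 ≤ 12 → i=2, swap arr[2],arr[5] → [10, 5, 4, 14, 16, 13, 6, 12]
j=6: arr[6]=6 ≤ 12 → i=3, swap arr[3],arr[6] → [10, 5, 4, 6, 16, 13, 14, 12]
(after j=6) arr = [10, 5, 4, 6, 16, 13, 14, 12]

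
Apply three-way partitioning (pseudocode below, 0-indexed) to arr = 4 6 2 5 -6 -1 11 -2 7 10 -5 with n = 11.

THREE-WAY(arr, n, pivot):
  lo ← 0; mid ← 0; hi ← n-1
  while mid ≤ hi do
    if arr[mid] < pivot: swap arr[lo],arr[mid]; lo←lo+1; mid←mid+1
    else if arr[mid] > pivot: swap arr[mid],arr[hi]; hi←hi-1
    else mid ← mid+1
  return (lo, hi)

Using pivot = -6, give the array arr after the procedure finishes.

-6 2 5 6 -1 11 -2 7 10 -5 4

lo=0 mid=0 hi=10
4>-6: swap(0,10), hi=9 ⇒ -5 6 2 5 -6 -1 11 -2 7 10 4
-5>-6: swap(0,9), hi=8 ⇒ 10 6 2 5 -6 -1 11 -2 7 -5 4
10>-6: swap(0,8), hi=7 ⇒ 7 6 2 5 -6 -1 11 -2 10 -5 4
7>-6: swap(0,7), hi=6 ⇒ -2 6 2 5 -6 -1 11 7 10 -5 4
-2>-6: swap(0,6), hi=5 ⇒ 11 6 2 5 -6 -1 -2 7 10 -5 4
11>-6: swap(0,5), hi=4 ⇒ -1 6 2 5 -6 11 -2 7 10 -5 4
-1>-6: swap(0,4), hi=3 ⇒ -6 6 2 5 -1 11 -2 7 10 -5 4
-6=-6: mid=1
6>-6: swap(1,3), hi=2 ⇒ -6 5 2 6 -1 11 -2 7 10 -5 4
5>-6: swap(1,2), hi=1 ⇒ -6 2 5 6 -1 11 -2 7 10 -5 4
2>-6: swap(1,1), hi=0 ⇒ -6 2 5 6 -1 11 -2 7 10 -5 4
done. lo=0 hi=0; arr=-6 2 5 6 -1 11 -2 7 10 -5 4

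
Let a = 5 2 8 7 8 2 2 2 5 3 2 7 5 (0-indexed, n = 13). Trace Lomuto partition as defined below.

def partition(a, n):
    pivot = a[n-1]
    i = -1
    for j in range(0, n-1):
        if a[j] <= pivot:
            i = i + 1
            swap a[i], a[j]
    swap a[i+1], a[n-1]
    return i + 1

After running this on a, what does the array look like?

pivot = a[12] = 5; i = -1
j=0: a[0]=5 ≤ 5 → i=0, swap a[0],a[0] (no change) → 5 2 8 7 8 2 2 2 5 3 2 7 5
j=1: a[1]=2 ≤ 5 → i=1, swap a[1],a[1] (no change) → 5 2 8 7 8 2 2 2 5 3 2 7 5
j=2: a[2]=8 > 5 → no swap
j=3: a[3]=7 > 5 → no swap
j=4: a[4]=8 > 5 → no swap
j=5: a[5]=2 ≤ 5 → i=2, swap a[2],a[5] → 5 2 2 7 8 8 2 2 5 3 2 7 5
j=6: a[6]=2 ≤ 5 → i=3, swap a[3],a[6] → 5 2 2 2 8 8 7 2 5 3 2 7 5
j=7: a[7]=2 ≤ 5 → i=4, swap a[4],a[7] → 5 2 2 2 2 8 7 8 5 3 2 7 5
j=8: a[8]=5 ≤ 5 → i=5, swap a[5],a[8] → 5 2 2 2 2 5 7 8 8 3 2 7 5
j=9: a[9]=3 ≤ 5 → i=6, swap a[6],a[9] → 5 2 2 2 2 5 3 8 8 7 2 7 5
j=10: a[10]=2 ≤ 5 → i=7, swap a[7],a[10] → 5 2 2 2 2 5 3 2 8 7 8 7 5
j=11: a[11]=7 > 5 → no swap
final swap a[8],a[12] → 5 2 2 2 2 5 3 2 5 7 8 7 8; return 8

5 2 2 2 2 5 3 2 5 7 8 7 8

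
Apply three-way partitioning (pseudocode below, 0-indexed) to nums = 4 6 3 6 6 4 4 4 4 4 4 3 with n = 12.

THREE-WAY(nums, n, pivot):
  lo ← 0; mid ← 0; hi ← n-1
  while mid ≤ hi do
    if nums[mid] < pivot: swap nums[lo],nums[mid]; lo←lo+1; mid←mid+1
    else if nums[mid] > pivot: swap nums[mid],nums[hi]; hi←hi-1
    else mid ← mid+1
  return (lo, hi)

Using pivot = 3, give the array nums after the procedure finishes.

3 3 6 6 4 4 4 4 4 4 6 4

pivot = 3; lo=0, mid=0, hi=11
nums[mid]=4>3: swap nums[0],nums[11]; hi=10 → 3 6 3 6 6 4 4 4 4 4 4 4
nums[mid]=3=3: mid=1
nums[mid]=6>3: swap nums[1],nums[10]; hi=9 → 3 4 3 6 6 4 4 4 4 4 6 4
nums[mid]=4>3: swap nums[1],nums[9]; hi=8 → 3 4 3 6 6 4 4 4 4 4 6 4
nums[mid]=4>3: swap nums[1],nums[8]; hi=7 → 3 4 3 6 6 4 4 4 4 4 6 4
nums[mid]=4>3: swap nums[1],nums[7]; hi=6 → 3 4 3 6 6 4 4 4 4 4 6 4
nums[mid]=4>3: swap nums[1],nums[6]; hi=5 → 3 4 3 6 6 4 4 4 4 4 6 4
nums[mid]=4>3: swap nums[1],nums[5]; hi=4 → 3 4 3 6 6 4 4 4 4 4 6 4
nums[mid]=4>3: swap nums[1],nums[4]; hi=3 → 3 6 3 6 4 4 4 4 4 4 6 4
nums[mid]=6>3: swap nums[1],nums[3]; hi=2 → 3 6 3 6 4 4 4 4 4 4 6 4
nums[mid]=6>3: swap nums[1],nums[2]; hi=1 → 3 3 6 6 4 4 4 4 4 4 6 4
nums[mid]=3=3: mid=2
end: lo=0, hi=1; nums = 3 3 6 6 4 4 4 4 4 4 6 4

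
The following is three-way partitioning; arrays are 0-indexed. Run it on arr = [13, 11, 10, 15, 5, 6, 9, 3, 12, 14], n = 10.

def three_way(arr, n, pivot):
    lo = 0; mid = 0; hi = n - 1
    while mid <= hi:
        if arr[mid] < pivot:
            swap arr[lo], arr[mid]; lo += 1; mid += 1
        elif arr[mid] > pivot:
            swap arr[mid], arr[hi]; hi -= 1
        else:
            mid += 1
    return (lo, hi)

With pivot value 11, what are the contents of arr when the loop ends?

[3, 10, 9, 5, 6, 11, 15, 12, 14, 13]

pivot = 11; lo=0, mid=0, hi=9
arr[mid]=13>11: swap arr[0],arr[9]; hi=8 → [14, 11, 10, 15, 5, 6, 9, 3, 12, 13]
arr[mid]=14>11: swap arr[0],arr[8]; hi=7 → [12, 11, 10, 15, 5, 6, 9, 3, 14, 13]
arr[mid]=12>11: swap arr[0],arr[7]; hi=6 → [3, 11, 10, 15, 5, 6, 9, 12, 14, 13]
arr[mid]=3<11: swap arr[0],arr[0]; lo=1,mid=1 → [3, 11, 10, 15, 5, 6, 9, 12, 14, 13]
arr[mid]=11=11: mid=2
arr[mid]=10<11: swap arr[1],arr[2]; lo=2,mid=3 → [3, 10, 11, 15, 5, 6, 9, 12, 14, 13]
arr[mid]=15>11: swap arr[3],arr[6]; hi=5 → [3, 10, 11, 9, 5, 6, 15, 12, 14, 13]
arr[mid]=9<11: swap arr[2],arr[3]; lo=3,mid=4 → [3, 10, 9, 11, 5, 6, 15, 12, 14, 13]
arr[mid]=5<11: swap arr[3],arr[4]; lo=4,mid=5 → [3, 10, 9, 5, 11, 6, 15, 12, 14, 13]
arr[mid]=6<11: swap arr[4],arr[5]; lo=5,mid=6 → [3, 10, 9, 5, 6, 11, 15, 12, 14, 13]
end: lo=5, hi=5; arr = [3, 10, 9, 5, 6, 11, 15, 12, 14, 13]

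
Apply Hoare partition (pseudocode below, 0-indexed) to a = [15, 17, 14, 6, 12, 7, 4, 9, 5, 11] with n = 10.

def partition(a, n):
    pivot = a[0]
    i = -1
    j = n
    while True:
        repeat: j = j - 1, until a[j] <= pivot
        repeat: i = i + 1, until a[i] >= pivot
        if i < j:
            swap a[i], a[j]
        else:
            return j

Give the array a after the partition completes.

pivot = a[0] = 15; i = -1, j = 10
j→9 (a[9]=11≤15), i→0 (a[0]=15≥15); i<j, swap → [11, 17, 14, 6, 12, 7, 4, 9, 5, 15]
j→8 (a[8]=5≤15), i→1 (a[1]=17≥15); i<j, swap → [11, 5, 14, 6, 12, 7, 4, 9, 17, 15]
j→7, i→8; i≥j, return j=7. a = [11, 5, 14, 6, 12, 7, 4, 9, 17, 15]

[11, 5, 14, 6, 12, 7, 4, 9, 17, 15]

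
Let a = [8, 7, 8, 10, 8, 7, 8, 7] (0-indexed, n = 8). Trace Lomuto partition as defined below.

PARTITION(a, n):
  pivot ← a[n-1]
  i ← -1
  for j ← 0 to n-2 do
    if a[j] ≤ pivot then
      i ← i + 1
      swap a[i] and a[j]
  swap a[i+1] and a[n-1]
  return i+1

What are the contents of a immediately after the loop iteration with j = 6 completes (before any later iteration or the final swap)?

pivot = a[7] = 7; i = -1
j=0: a[0]=8 > 7 → no swap
j=1: a[1]=7 ≤ 7 → i=0, swap a[0],a[1] → [7, 8, 8, 10, 8, 7, 8, 7]
j=2: a[2]=8 > 7 → no swap
j=3: a[3]=10 > 7 → no swap
j=4: a[4]=8 > 7 → no swap
j=5: a[5]=7 ≤ 7 → i=1, swap a[1],a[5] → [7, 7, 8, 10, 8, 8, 8, 7]
j=6: a[6]=8 > 7 → no swap
(after j=6) a = [7, 7, 8, 10, 8, 8, 8, 7]

[7, 7, 8, 10, 8, 8, 8, 7]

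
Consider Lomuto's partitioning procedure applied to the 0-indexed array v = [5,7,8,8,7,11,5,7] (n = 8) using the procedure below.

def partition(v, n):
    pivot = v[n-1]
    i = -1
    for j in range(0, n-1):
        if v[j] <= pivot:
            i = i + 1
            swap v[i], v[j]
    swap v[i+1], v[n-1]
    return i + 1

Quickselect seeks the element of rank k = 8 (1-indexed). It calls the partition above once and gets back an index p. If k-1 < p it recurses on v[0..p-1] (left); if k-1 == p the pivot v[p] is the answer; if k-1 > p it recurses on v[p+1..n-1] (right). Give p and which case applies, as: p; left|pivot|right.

pivot=7, i=-1
j=0: 5≤7, i=0, swap(0,0) ⇒ [5,7,8,8,7,11,5,7]
j=1: 7≤7, i=1, swap(1,1) ⇒ [5,7,8,8,7,11,5,7]
j=2: 8>7, skip
j=3: 8>7, skip
j=4: 7≤7, i=2, swap(2,4) ⇒ [5,7,7,8,8,11,5,7]
j=5: 11>7, skip
j=6: 5≤7, i=3, swap(3,6) ⇒ [5,7,7,5,8,11,8,7]
swap(4,7) ⇒ [5,7,7,5,7,11,8,8]; return 4
p = 4; k-1 = 7 > 4 ⇒ right

4; right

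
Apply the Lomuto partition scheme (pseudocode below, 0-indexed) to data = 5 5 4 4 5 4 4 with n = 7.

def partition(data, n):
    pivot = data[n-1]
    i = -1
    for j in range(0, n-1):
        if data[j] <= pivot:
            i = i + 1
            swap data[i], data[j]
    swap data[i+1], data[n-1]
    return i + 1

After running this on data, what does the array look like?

pivot=4, i=-1
j=0: 5>4, skip
j=1: 5>4, skip
j=2: 4≤4, i=0, swap(0,2) ⇒ 4 5 5 4 5 4 4
j=3: 4≤4, i=1, swap(1,3) ⇒ 4 4 5 5 5 4 4
j=4: 5>4, skip
j=5: 4≤4, i=2, swap(2,5) ⇒ 4 4 4 5 5 5 4
swap(3,6) ⇒ 4 4 4 4 5 5 5; return 3

4 4 4 4 5 5 5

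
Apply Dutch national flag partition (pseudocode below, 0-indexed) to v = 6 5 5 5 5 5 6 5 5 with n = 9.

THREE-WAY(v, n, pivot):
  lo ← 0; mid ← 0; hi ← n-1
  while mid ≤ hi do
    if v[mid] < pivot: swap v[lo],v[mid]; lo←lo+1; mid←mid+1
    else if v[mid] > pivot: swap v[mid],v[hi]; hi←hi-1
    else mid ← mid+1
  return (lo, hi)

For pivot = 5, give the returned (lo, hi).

(0, 6)

lo=0 mid=0 hi=8
6>5: swap(0,8), hi=7 ⇒ 5 5 5 5 5 5 6 5 6
5=5: mid=1
5=5: mid=2
5=5: mid=3
5=5: mid=4
5=5: mid=5
5=5: mid=6
6>5: swap(6,7), hi=6 ⇒ 5 5 5 5 5 5 5 6 6
5=5: mid=7
done. lo=0 hi=6; v=5 5 5 5 5 5 5 6 6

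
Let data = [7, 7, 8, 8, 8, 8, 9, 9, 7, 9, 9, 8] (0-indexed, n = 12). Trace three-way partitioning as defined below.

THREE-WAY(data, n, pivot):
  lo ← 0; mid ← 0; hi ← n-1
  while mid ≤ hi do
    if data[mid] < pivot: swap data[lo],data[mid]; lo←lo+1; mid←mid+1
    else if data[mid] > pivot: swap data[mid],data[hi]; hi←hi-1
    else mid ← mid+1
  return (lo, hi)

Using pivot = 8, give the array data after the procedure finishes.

[7, 7, 7, 8, 8, 8, 8, 8, 9, 9, 9, 9]

lo=0 mid=0 hi=11
7<8: swap(0,0), lo=1 mid=1 ⇒ [7, 7, 8, 8, 8, 8, 9, 9, 7, 9, 9, 8]
7<8: swap(1,1), lo=2 mid=2 ⇒ [7, 7, 8, 8, 8, 8, 9, 9, 7, 9, 9, 8]
8=8: mid=3
8=8: mid=4
8=8: mid=5
8=8: mid=6
9>8: swap(6,11), hi=10 ⇒ [7, 7, 8, 8, 8, 8, 8, 9, 7, 9, 9, 9]
8=8: mid=7
9>8: swap(7,10), hi=9 ⇒ [7, 7, 8, 8, 8, 8, 8, 9, 7, 9, 9, 9]
9>8: swap(7,9), hi=8 ⇒ [7, 7, 8, 8, 8, 8, 8, 9, 7, 9, 9, 9]
9>8: swap(7,8), hi=7 ⇒ [7, 7, 8, 8, 8, 8, 8, 7, 9, 9, 9, 9]
7<8: swap(2,7), lo=3 mid=8 ⇒ [7, 7, 7, 8, 8, 8, 8, 8, 9, 9, 9, 9]
done. lo=3 hi=7; data=[7, 7, 7, 8, 8, 8, 8, 8, 9, 9, 9, 9]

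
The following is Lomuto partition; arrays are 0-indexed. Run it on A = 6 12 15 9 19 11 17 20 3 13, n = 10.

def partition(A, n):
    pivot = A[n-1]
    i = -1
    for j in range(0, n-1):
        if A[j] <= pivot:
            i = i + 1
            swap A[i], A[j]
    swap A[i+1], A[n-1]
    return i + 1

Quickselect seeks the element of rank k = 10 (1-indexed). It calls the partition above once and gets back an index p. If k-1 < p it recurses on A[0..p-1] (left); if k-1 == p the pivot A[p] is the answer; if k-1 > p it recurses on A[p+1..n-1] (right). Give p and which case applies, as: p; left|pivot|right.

pivot=13, i=-1
j=0: 6≤13, i=0, swap(0,0) ⇒ 6 12 15 9 19 11 17 20 3 13
j=1: 12≤13, i=1, swap(1,1) ⇒ 6 12 15 9 19 11 17 20 3 13
j=2: 15>13, skip
j=3: 9≤13, i=2, swap(2,3) ⇒ 6 12 9 15 19 11 17 20 3 13
j=4: 19>13, skip
j=5: 11≤13, i=3, swap(3,5) ⇒ 6 12 9 11 19 15 17 20 3 13
j=6: 17>13, skip
j=7: 20>13, skip
j=8: 3≤13, i=4, swap(4,8) ⇒ 6 12 9 11 3 15 17 20 19 13
swap(5,9) ⇒ 6 12 9 11 3 13 17 20 19 15; return 5
p = 5; k-1 = 9 > 5 ⇒ right

5; right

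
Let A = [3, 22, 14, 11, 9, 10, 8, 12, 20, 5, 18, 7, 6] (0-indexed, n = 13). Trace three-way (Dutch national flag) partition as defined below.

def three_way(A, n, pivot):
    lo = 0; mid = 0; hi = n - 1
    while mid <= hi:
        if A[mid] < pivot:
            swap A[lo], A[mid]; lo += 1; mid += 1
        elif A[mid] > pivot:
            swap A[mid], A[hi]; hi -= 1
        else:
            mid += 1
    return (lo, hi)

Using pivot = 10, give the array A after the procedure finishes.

[3, 6, 7, 5, 9, 8, 10, 20, 12, 18, 11, 14, 22]

pivot = 10; lo=0, mid=0, hi=12
A[mid]=3<10: swap A[0],A[0]; lo=1,mid=1 → [3, 22, 14, 11, 9, 10, 8, 12, 20, 5, 18, 7, 6]
A[mid]=22>10: swap A[1],A[12]; hi=11 → [3, 6, 14, 11, 9, 10, 8, 12, 20, 5, 18, 7, 22]
A[mid]=6<10: swap A[1],A[1]; lo=2,mid=2 → [3, 6, 14, 11, 9, 10, 8, 12, 20, 5, 18, 7, 22]
A[mid]=14>10: swap A[2],A[11]; hi=10 → [3, 6, 7, 11, 9, 10, 8, 12, 20, 5, 18, 14, 22]
A[mid]=7<10: swap A[2],A[2]; lo=3,mid=3 → [3, 6, 7, 11, 9, 10, 8, 12, 20, 5, 18, 14, 22]
A[mid]=11>10: swap A[3],A[10]; hi=9 → [3, 6, 7, 18, 9, 10, 8, 12, 20, 5, 11, 14, 22]
A[mid]=18>10: swap A[3],A[9]; hi=8 → [3, 6, 7, 5, 9, 10, 8, 12, 20, 18, 11, 14, 22]
A[mid]=5<10: swap A[3],A[3]; lo=4,mid=4 → [3, 6, 7, 5, 9, 10, 8, 12, 20, 18, 11, 14, 22]
A[mid]=9<10: swap A[4],A[4]; lo=5,mid=5 → [3, 6, 7, 5, 9, 10, 8, 12, 20, 18, 11, 14, 22]
A[mid]=10=10: mid=6
A[mid]=8<10: swap A[5],A[6]; lo=6,mid=7 → [3, 6, 7, 5, 9, 8, 10, 12, 20, 18, 11, 14, 22]
A[mid]=12>10: swap A[7],A[8]; hi=7 → [3, 6, 7, 5, 9, 8, 10, 20, 12, 18, 11, 14, 22]
A[mid]=20>10: swap A[7],A[7]; hi=6 → [3, 6, 7, 5, 9, 8, 10, 20, 12, 18, 11, 14, 22]
end: lo=6, hi=6; A = [3, 6, 7, 5, 9, 8, 10, 20, 12, 18, 11, 14, 22]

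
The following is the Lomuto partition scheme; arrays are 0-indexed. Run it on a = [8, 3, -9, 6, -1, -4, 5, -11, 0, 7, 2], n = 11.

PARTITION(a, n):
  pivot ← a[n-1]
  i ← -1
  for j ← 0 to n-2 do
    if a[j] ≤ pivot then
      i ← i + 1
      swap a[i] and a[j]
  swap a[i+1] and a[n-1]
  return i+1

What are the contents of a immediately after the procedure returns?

[-9, -1, -4, -11, 0, 2, 5, 6, 3, 7, 8]

pivot=2, i=-1
j=0: 8>2, skip
j=1: 3>2, skip
j=2: -9≤2, i=0, swap(0,2) ⇒ [-9, 3, 8, 6, -1, -4, 5, -11, 0, 7, 2]
j=3: 6>2, skip
j=4: -1≤2, i=1, swap(1,4) ⇒ [-9, -1, 8, 6, 3, -4, 5, -11, 0, 7, 2]
j=5: -4≤2, i=2, swap(2,5) ⇒ [-9, -1, -4, 6, 3, 8, 5, -11, 0, 7, 2]
j=6: 5>2, skip
j=7: -11≤2, i=3, swap(3,7) ⇒ [-9, -1, -4, -11, 3, 8, 5, 6, 0, 7, 2]
j=8: 0≤2, i=4, swap(4,8) ⇒ [-9, -1, -4, -11, 0, 8, 5, 6, 3, 7, 2]
j=9: 7>2, skip
swap(5,10) ⇒ [-9, -1, -4, -11, 0, 2, 5, 6, 3, 7, 8]; return 5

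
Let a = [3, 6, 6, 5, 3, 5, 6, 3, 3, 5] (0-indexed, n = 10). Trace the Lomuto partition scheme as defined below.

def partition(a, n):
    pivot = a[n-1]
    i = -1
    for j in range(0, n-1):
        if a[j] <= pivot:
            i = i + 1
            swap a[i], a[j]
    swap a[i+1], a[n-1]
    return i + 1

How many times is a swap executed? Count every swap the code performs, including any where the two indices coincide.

pivot = a[9] = 5; i = -1
j=0: a[0]=3 ≤ 5 → i=0, swap a[0],a[0] (no change) → [3, 6, 6, 5, 3, 5, 6, 3, 3, 5]
j=1: a[1]=6 > 5 → no swap
j=2: a[2]=6 > 5 → no swap
j=3: a[3]=5 ≤ 5 → i=1, swap a[1],a[3] → [3, 5, 6, 6, 3, 5, 6, 3, 3, 5]
j=4: a[4]=3 ≤ 5 → i=2, swap a[2],a[4] → [3, 5, 3, 6, 6, 5, 6, 3, 3, 5]
j=5: a[5]=5 ≤ 5 → i=3, swap a[3],a[5] → [3, 5, 3, 5, 6, 6, 6, 3, 3, 5]
j=6: a[6]=6 > 5 → no swap
j=7: a[7]=3 ≤ 5 → i=4, swap a[4],a[7] → [3, 5, 3, 5, 3, 6, 6, 6, 3, 5]
j=8: a[8]=3 ≤ 5 → i=5, swap a[5],a[8] → [3, 5, 3, 5, 3, 3, 6, 6, 6, 5]
final swap a[6],a[9] → [3, 5, 3, 5, 3, 3, 5, 6, 6, 6]; return 6

7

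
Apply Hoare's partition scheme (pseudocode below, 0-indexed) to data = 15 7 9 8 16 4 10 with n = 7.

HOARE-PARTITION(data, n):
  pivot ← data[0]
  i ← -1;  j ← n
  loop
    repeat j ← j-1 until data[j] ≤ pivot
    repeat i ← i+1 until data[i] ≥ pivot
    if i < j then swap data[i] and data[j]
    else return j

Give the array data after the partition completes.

10 7 9 8 4 16 15

pivot=15
j stops at 6 (10), i stops at 0 (15); swap ⇒ 10 7 9 8 16 4 15
j stops at 5 (4), i stops at 4 (16); swap ⇒ 10 7 9 8 4 16 15
j stops at 4, i stops at 5; i≥j ⇒ return 4. data=10 7 9 8 4 16 15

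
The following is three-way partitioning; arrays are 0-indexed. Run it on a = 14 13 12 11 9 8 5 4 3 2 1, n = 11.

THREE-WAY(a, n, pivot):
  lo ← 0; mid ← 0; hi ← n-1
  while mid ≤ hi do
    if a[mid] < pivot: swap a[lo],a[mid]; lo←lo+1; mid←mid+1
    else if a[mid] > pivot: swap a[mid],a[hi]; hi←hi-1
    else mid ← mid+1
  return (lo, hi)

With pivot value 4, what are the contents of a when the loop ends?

1 2 3 4 8 5 9 11 12 13 14

lo=0 mid=0 hi=10
14>4: swap(0,10), hi=9 ⇒ 1 13 12 11 9 8 5 4 3 2 14
1<4: swap(0,0), lo=1 mid=1 ⇒ 1 13 12 11 9 8 5 4 3 2 14
13>4: swap(1,9), hi=8 ⇒ 1 2 12 11 9 8 5 4 3 13 14
2<4: swap(1,1), lo=2 mid=2 ⇒ 1 2 12 11 9 8 5 4 3 13 14
12>4: swap(2,8), hi=7 ⇒ 1 2 3 11 9 8 5 4 12 13 14
3<4: swap(2,2), lo=3 mid=3 ⇒ 1 2 3 11 9 8 5 4 12 13 14
11>4: swap(3,7), hi=6 ⇒ 1 2 3 4 9 8 5 11 12 13 14
4=4: mid=4
9>4: swap(4,6), hi=5 ⇒ 1 2 3 4 5 8 9 11 12 13 14
5>4: swap(4,5), hi=4 ⇒ 1 2 3 4 8 5 9 11 12 13 14
8>4: swap(4,4), hi=3 ⇒ 1 2 3 4 8 5 9 11 12 13 14
done. lo=3 hi=3; a=1 2 3 4 8 5 9 11 12 13 14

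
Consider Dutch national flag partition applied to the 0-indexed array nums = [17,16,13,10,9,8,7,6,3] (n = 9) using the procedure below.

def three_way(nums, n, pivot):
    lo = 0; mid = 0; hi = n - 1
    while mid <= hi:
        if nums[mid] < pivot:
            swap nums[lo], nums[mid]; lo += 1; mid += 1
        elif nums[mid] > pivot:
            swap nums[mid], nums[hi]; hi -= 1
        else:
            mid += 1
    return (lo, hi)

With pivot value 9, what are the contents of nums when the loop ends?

pivot = 9; lo=0, mid=0, hi=8
nums[mid]=17>9: swap nums[0],nums[8]; hi=7 → [3,16,13,10,9,8,7,6,17]
nums[mid]=3<9: swap nums[0],nums[0]; lo=1,mid=1 → [3,16,13,10,9,8,7,6,17]
nums[mid]=16>9: swap nums[1],nums[7]; hi=6 → [3,6,13,10,9,8,7,16,17]
nums[mid]=6<9: swap nums[1],nums[1]; lo=2,mid=2 → [3,6,13,10,9,8,7,16,17]
nums[mid]=13>9: swap nums[2],nums[6]; hi=5 → [3,6,7,10,9,8,13,16,17]
nums[mid]=7<9: swap nums[2],nums[2]; lo=3,mid=3 → [3,6,7,10,9,8,13,16,17]
nums[mid]=10>9: swap nums[3],nums[5]; hi=4 → [3,6,7,8,9,10,13,16,17]
nums[mid]=8<9: swap nums[3],nums[3]; lo=4,mid=4 → [3,6,7,8,9,10,13,16,17]
nums[mid]=9=9: mid=5
end: lo=4, hi=4; nums = [3,6,7,8,9,10,13,16,17]

[3,6,7,8,9,10,13,16,17]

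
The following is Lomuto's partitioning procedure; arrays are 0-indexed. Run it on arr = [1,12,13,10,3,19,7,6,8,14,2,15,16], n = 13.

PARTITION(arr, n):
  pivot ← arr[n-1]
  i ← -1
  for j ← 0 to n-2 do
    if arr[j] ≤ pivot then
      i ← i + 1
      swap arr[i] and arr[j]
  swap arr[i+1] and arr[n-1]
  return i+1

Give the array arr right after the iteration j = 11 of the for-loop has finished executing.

pivot=16, i=-1
j=0: 1≤16, i=0, swap(0,0) ⇒ [1,12,13,10,3,19,7,6,8,14,2,15,16]
j=1: 12≤16, i=1, swap(1,1) ⇒ [1,12,13,10,3,19,7,6,8,14,2,15,16]
j=2: 13≤16, i=2, swap(2,2) ⇒ [1,12,13,10,3,19,7,6,8,14,2,15,16]
j=3: 10≤16, i=3, swap(3,3) ⇒ [1,12,13,10,3,19,7,6,8,14,2,15,16]
j=4: 3≤16, i=4, swap(4,4) ⇒ [1,12,13,10,3,19,7,6,8,14,2,15,16]
j=5: 19>16, skip
j=6: 7≤16, i=5, swap(5,6) ⇒ [1,12,13,10,3,7,19,6,8,14,2,15,16]
j=7: 6≤16, i=6, swap(6,7) ⇒ [1,12,13,10,3,7,6,19,8,14,2,15,16]
j=8: 8≤16, i=7, swap(7,8) ⇒ [1,12,13,10,3,7,6,8,19,14,2,15,16]
j=9: 14≤16, i=8, swap(8,9) ⇒ [1,12,13,10,3,7,6,8,14,19,2,15,16]
j=10: 2≤16, i=9, swap(9,10) ⇒ [1,12,13,10,3,7,6,8,14,2,19,15,16]
j=11: 15≤16, i=10, swap(10,11) ⇒ [1,12,13,10,3,7,6,8,14,2,15,19,16]
(after j=11) arr = [1,12,13,10,3,7,6,8,14,2,15,19,16]

[1,12,13,10,3,7,6,8,14,2,15,19,16]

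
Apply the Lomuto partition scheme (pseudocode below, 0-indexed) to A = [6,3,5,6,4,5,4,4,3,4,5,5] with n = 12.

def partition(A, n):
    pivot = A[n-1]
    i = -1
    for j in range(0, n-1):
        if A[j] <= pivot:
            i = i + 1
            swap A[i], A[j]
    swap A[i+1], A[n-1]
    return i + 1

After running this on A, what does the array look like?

pivot=5, i=-1
j=0: 6>5, skip
j=1: 3≤5, i=0, swap(0,1) ⇒ [3,6,5,6,4,5,4,4,3,4,5,5]
j=2: 5≤5, i=1, swap(1,2) ⇒ [3,5,6,6,4,5,4,4,3,4,5,5]
j=3: 6>5, skip
j=4: 4≤5, i=2, swap(2,4) ⇒ [3,5,4,6,6,5,4,4,3,4,5,5]
j=5: 5≤5, i=3, swap(3,5) ⇒ [3,5,4,5,6,6,4,4,3,4,5,5]
j=6: 4≤5, i=4, swap(4,6) ⇒ [3,5,4,5,4,6,6,4,3,4,5,5]
j=7: 4≤5, i=5, swap(5,7) ⇒ [3,5,4,5,4,4,6,6,3,4,5,5]
j=8: 3≤5, i=6, swap(6,8) ⇒ [3,5,4,5,4,4,3,6,6,4,5,5]
j=9: 4≤5, i=7, swap(7,9) ⇒ [3,5,4,5,4,4,3,4,6,6,5,5]
j=10: 5≤5, i=8, swap(8,10) ⇒ [3,5,4,5,4,4,3,4,5,6,6,5]
swap(9,11) ⇒ [3,5,4,5,4,4,3,4,5,5,6,6]; return 9

[3,5,4,5,4,4,3,4,5,5,6,6]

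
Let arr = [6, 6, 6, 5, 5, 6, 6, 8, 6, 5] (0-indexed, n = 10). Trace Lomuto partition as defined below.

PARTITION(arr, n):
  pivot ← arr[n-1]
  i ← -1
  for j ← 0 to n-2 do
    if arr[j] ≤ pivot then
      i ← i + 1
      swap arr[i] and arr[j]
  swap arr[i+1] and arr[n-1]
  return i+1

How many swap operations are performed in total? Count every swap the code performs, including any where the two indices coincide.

3

pivot = arr[9] = 5; i = -1
j=0: arr[0]=6 > 5 → no swap
j=1: arr[1]=6 > 5 → no swap
j=2: arr[2]=6 > 5 → no swap
j=3: arr[3]=5 ≤ 5 → i=0, swap arr[0],arr[3] → [5, 6, 6, 6, 5, 6, 6, 8, 6, 5]
j=4: arr[4]=5 ≤ 5 → i=1, swap arr[1],arr[4] → [5, 5, 6, 6, 6, 6, 6, 8, 6, 5]
j=5: arr[5]=6 > 5 → no swap
j=6: arr[6]=6 > 5 → no swap
j=7: arr[7]=8 > 5 → no swap
j=8: arr[8]=6 > 5 → no swap
final swap arr[2],arr[9] → [5, 5, 5, 6, 6, 6, 6, 8, 6, 6]; return 2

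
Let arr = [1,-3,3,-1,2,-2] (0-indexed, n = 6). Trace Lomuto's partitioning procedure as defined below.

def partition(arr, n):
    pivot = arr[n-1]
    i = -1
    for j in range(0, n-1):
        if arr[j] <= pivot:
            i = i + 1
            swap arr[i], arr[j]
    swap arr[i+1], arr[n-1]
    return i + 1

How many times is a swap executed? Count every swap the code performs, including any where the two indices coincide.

2

pivot=-2, i=-1
j=0: 1>-2, skip
j=1: -3≤-2, i=0, swap(0,1) ⇒ [-3,1,3,-1,2,-2]
j=2: 3>-2, skip
j=3: -1>-2, skip
j=4: 2>-2, skip
swap(1,5) ⇒ [-3,-2,3,-1,2,1]; return 1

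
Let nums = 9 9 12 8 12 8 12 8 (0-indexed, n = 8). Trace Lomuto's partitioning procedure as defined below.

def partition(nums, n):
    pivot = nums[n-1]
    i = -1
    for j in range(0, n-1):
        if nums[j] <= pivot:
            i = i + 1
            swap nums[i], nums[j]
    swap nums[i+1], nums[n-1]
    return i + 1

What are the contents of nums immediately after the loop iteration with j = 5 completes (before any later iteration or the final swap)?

pivot = nums[7] = 8; i = -1
j=0: nums[0]=9 > 8 → no swap
j=1: nums[1]=9 > 8 → no swap
j=2: nums[2]=12 > 8 → no swap
j=3: nums[3]=8 ≤ 8 → i=0, swap nums[0],nums[3] → 8 9 12 9 12 8 12 8
j=4: nums[4]=12 > 8 → no swap
j=5: nums[5]=8 ≤ 8 → i=1, swap nums[1],nums[5] → 8 8 12 9 12 9 12 8
(after j=5) nums = 8 8 12 9 12 9 12 8

8 8 12 9 12 9 12 8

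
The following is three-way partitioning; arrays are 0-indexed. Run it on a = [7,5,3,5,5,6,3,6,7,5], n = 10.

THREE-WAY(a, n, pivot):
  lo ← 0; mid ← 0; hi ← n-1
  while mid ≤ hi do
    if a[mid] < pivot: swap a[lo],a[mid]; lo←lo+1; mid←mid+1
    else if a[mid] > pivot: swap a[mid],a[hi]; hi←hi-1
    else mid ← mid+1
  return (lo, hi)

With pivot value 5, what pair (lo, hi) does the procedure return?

pivot = 5; lo=0, mid=0, hi=9
a[mid]=7>5: swap a[0],a[9]; hi=8 → [5,5,3,5,5,6,3,6,7,7]
a[mid]=5=5: mid=1
a[mid]=5=5: mid=2
a[mid]=3<5: swap a[0],a[2]; lo=1,mid=3 → [3,5,5,5,5,6,3,6,7,7]
a[mid]=5=5: mid=4
a[mid]=5=5: mid=5
a[mid]=6>5: swap a[5],a[8]; hi=7 → [3,5,5,5,5,7,3,6,6,7]
a[mid]=7>5: swap a[5],a[7]; hi=6 → [3,5,5,5,5,6,3,7,6,7]
a[mid]=6>5: swap a[5],a[6]; hi=5 → [3,5,5,5,5,3,6,7,6,7]
a[mid]=3<5: swap a[1],a[5]; lo=2,mid=6 → [3,3,5,5,5,5,6,7,6,7]
end: lo=2, hi=5; a = [3,3,5,5,5,5,6,7,6,7]

(2, 5)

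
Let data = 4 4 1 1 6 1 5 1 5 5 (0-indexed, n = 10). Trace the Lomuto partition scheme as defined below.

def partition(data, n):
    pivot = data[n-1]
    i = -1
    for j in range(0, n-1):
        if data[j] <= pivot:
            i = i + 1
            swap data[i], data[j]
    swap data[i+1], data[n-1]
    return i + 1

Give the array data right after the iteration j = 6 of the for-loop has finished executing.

pivot = data[9] = 5; i = -1
j=0: data[0]=4 ≤ 5 → i=0, swap data[0],data[0] (no change) → 4 4 1 1 6 1 5 1 5 5
j=1: data[1]=4 ≤ 5 → i=1, swap data[1],data[1] (no change) → 4 4 1 1 6 1 5 1 5 5
j=2: data[2]=1 ≤ 5 → i=2, swap data[2],data[2] (no change) → 4 4 1 1 6 1 5 1 5 5
j=3: data[3]=1 ≤ 5 → i=3, swap data[3],data[3] (no change) → 4 4 1 1 6 1 5 1 5 5
j=4: data[4]=6 > 5 → no swap
j=5: data[5]=1 ≤ 5 → i=4, swap data[4],data[5] → 4 4 1 1 1 6 5 1 5 5
j=6: data[6]=5 ≤ 5 → i=5, swap data[5],data[6] → 4 4 1 1 1 5 6 1 5 5
(after j=6) data = 4 4 1 1 1 5 6 1 5 5

4 4 1 1 1 5 6 1 5 5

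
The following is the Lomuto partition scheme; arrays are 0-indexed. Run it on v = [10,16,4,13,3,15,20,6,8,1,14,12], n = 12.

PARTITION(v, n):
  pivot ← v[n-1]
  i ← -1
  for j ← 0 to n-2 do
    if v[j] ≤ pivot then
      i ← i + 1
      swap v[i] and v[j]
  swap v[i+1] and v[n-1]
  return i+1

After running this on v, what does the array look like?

[10,4,3,6,8,1,12,13,16,15,14,20]

pivot = v[11] = 12; i = -1
j=0: v[0]=10 ≤ 12 → i=0, swap v[0],v[0] (no change) → [10,16,4,13,3,15,20,6,8,1,14,12]
j=1: v[1]=16 > 12 → no swap
j=2: v[2]=4 ≤ 12 → i=1, swap v[1],v[2] → [10,4,16,13,3,15,20,6,8,1,14,12]
j=3: v[3]=13 > 12 → no swap
j=4: v[4]=3 ≤ 12 → i=2, swap v[2],v[4] → [10,4,3,13,16,15,20,6,8,1,14,12]
j=5: v[5]=15 > 12 → no swap
j=6: v[6]=20 > 12 → no swap
j=7: v[7]=6 ≤ 12 → i=3, swap v[3],v[7] → [10,4,3,6,16,15,20,13,8,1,14,12]
j=8: v[8]=8 ≤ 12 → i=4, swap v[4],v[8] → [10,4,3,6,8,15,20,13,16,1,14,12]
j=9: v[9]=1 ≤ 12 → i=5, swap v[5],v[9] → [10,4,3,6,8,1,20,13,16,15,14,12]
j=10: v[10]=14 > 12 → no swap
final swap v[6],v[11] → [10,4,3,6,8,1,12,13,16,15,14,20]; return 6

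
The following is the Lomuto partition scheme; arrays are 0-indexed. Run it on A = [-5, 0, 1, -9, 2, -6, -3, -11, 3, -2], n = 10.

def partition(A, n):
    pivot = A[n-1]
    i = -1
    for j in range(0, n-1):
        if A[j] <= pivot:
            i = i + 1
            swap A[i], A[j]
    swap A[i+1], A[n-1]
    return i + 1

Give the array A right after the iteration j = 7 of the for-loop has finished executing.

[-5, -9, -6, -3, -11, 1, 0, 2, 3, -2]

pivot = A[9] = -2; i = -1
j=0: A[0]=-5 ≤ -2 → i=0, swap A[0],A[0] (no change) → [-5, 0, 1, -9, 2, -6, -3, -11, 3, -2]
j=1: A[1]=0 > -2 → no swap
j=2: A[2]=1 > -2 → no swap
j=3: A[3]=-9 ≤ -2 → i=1, swap A[1],A[3] → [-5, -9, 1, 0, 2, -6, -3, -11, 3, -2]
j=4: A[4]=2 > -2 → no swap
j=5: A[5]=-6 ≤ -2 → i=2, swap A[2],A[5] → [-5, -9, -6, 0, 2, 1, -3, -11, 3, -2]
j=6: A[6]=-3 ≤ -2 → i=3, swap A[3],A[6] → [-5, -9, -6, -3, 2, 1, 0, -11, 3, -2]
j=7: A[7]=-11 ≤ -2 → i=4, swap A[4],A[7] → [-5, -9, -6, -3, -11, 1, 0, 2, 3, -2]
(after j=7) A = [-5, -9, -6, -3, -11, 1, 0, 2, 3, -2]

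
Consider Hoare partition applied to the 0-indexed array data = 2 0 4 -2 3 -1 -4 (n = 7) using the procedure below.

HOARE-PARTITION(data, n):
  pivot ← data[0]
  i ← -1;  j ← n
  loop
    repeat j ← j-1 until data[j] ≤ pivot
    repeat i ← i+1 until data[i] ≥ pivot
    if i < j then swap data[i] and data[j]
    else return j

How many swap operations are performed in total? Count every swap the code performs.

pivot = data[0] = 2; i = -1, j = 7
j→6 (data[6]=-4≤2), i→0 (data[0]=2≥2); i<j, swap → -4 0 4 -2 3 -1 2
j→5 (data[5]=-1≤2), i→2 (data[2]=4≥2); i<j, swap → -4 0 -1 -2 3 4 2
j→3, i→4; i≥j, return j=3. data = -4 0 -1 -2 3 4 2

2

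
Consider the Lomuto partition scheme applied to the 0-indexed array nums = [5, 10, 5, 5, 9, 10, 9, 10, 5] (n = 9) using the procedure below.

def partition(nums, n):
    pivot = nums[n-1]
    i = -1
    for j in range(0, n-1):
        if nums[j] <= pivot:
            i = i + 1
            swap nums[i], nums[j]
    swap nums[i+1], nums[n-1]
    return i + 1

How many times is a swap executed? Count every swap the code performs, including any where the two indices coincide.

pivot = nums[8] = 5; i = -1
j=0: nums[0]=5 ≤ 5 → i=0, swap nums[0],nums[0] (no change) → [5, 10, 5, 5, 9, 10, 9, 10, 5]
j=1: nums[1]=10 > 5 → no swap
j=2: nums[2]=5 ≤ 5 → i=1, swap nums[1],nums[2] → [5, 5, 10, 5, 9, 10, 9, 10, 5]
j=3: nums[3]=5 ≤ 5 → i=2, swap nums[2],nums[3] → [5, 5, 5, 10, 9, 10, 9, 10, 5]
j=4: nums[4]=9 > 5 → no swap
j=5: nums[5]=10 > 5 → no swap
j=6: nums[6]=9 > 5 → no swap
j=7: nums[7]=10 > 5 → no swap
final swap nums[3],nums[8] → [5, 5, 5, 5, 9, 10, 9, 10, 10]; return 3

4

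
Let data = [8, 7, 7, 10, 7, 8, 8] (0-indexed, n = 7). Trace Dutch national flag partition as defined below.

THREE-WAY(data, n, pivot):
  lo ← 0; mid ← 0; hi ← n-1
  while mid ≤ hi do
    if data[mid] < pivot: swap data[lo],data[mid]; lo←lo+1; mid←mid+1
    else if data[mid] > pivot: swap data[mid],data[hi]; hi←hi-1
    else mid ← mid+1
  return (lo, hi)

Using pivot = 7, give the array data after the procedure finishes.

[7, 7, 7, 10, 8, 8, 8]

lo=0 mid=0 hi=6
8>7: swap(0,6), hi=5 ⇒ [8, 7, 7, 10, 7, 8, 8]
8>7: swap(0,5), hi=4 ⇒ [8, 7, 7, 10, 7, 8, 8]
8>7: swap(0,4), hi=3 ⇒ [7, 7, 7, 10, 8, 8, 8]
7=7: mid=1
7=7: mid=2
7=7: mid=3
10>7: swap(3,3), hi=2 ⇒ [7, 7, 7, 10, 8, 8, 8]
done. lo=0 hi=2; data=[7, 7, 7, 10, 8, 8, 8]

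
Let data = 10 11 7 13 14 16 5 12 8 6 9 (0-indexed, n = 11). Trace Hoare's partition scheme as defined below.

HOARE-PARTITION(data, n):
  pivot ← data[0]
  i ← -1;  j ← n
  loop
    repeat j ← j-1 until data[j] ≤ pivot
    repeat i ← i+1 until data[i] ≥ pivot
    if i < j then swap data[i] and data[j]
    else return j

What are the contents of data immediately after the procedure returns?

9 6 7 8 5 16 14 12 13 11 10

pivot = data[0] = 10; i = -1, j = 11
j→10 (data[10]=9≤10), i→0 (data[0]=10≥10); i<j, swap → 9 11 7 13 14 16 5 12 8 6 10
j→9 (data[9]=6≤10), i→1 (data[1]=11≥10); i<j, swap → 9 6 7 13 14 16 5 12 8 11 10
j→8 (data[8]=8≤10), i→3 (data[3]=13≥10); i<j, swap → 9 6 7 8 14 16 5 12 13 11 10
j→6 (data[6]=5≤10), i→4 (data[4]=14≥10); i<j, swap → 9 6 7 8 5 16 14 12 13 11 10
j→4, i→5; i≥j, return j=4. data = 9 6 7 8 5 16 14 12 13 11 10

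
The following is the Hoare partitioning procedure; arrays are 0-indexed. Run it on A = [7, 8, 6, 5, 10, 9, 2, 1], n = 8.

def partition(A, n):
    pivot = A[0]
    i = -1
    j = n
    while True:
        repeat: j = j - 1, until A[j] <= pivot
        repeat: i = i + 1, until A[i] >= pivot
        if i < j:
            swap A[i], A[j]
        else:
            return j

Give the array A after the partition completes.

[1, 2, 6, 5, 10, 9, 8, 7]

pivot = A[0] = 7; i = -1, j = 8
j→7 (A[7]=1≤7), i→0 (A[0]=7≥7); i<j, swap → [1, 8, 6, 5, 10, 9, 2, 7]
j→6 (A[6]=2≤7), i→1 (A[1]=8≥7); i<j, swap → [1, 2, 6, 5, 10, 9, 8, 7]
j→3, i→4; i≥j, return j=3. A = [1, 2, 6, 5, 10, 9, 8, 7]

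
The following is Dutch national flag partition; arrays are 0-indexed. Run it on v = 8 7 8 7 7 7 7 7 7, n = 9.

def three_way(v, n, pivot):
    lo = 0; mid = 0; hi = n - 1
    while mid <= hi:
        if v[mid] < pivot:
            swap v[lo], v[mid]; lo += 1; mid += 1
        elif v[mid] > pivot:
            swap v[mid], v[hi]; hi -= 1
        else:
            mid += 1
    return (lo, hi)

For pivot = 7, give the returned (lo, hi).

(0, 6)

pivot = 7; lo=0, mid=0, hi=8
v[mid]=8>7: swap v[0],v[8]; hi=7 → 7 7 8 7 7 7 7 7 8
v[mid]=7=7: mid=1
v[mid]=7=7: mid=2
v[mid]=8>7: swap v[2],v[7]; hi=6 → 7 7 7 7 7 7 7 8 8
v[mid]=7=7: mid=3
v[mid]=7=7: mid=4
v[mid]=7=7: mid=5
v[mid]=7=7: mid=6
v[mid]=7=7: mid=7
end: lo=0, hi=6; v = 7 7 7 7 7 7 7 8 8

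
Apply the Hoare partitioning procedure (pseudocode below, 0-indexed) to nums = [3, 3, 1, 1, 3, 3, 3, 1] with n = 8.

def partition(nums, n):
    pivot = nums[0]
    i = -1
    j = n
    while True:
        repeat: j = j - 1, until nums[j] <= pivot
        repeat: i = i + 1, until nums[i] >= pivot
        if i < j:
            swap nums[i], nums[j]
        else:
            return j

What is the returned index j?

4

pivot = nums[0] = 3; i = -1, j = 8
j→7 (nums[7]=1≤3), i→0 (nums[0]=3≥3); i<j, swap → [1, 3, 1, 1, 3, 3, 3, 3]
j→6 (nums[6]=3≤3), i→1 (nums[1]=3≥3); i<j, swap → [1, 3, 1, 1, 3, 3, 3, 3]
j→5 (nums[5]=3≤3), i→4 (nums[4]=3≥3); i<j, swap → [1, 3, 1, 1, 3, 3, 3, 3]
j→4, i→5; i≥j, return j=4. nums = [1, 3, 1, 1, 3, 3, 3, 3]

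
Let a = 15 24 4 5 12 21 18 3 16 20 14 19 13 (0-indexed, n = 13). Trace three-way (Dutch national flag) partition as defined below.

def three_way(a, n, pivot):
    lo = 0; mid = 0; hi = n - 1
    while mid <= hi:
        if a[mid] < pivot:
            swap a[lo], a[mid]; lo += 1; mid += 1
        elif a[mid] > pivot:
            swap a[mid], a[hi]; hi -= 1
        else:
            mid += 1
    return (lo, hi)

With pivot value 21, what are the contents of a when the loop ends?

15 13 4 5 12 18 3 16 20 14 19 21 24

pivot = 21; lo=0, mid=0, hi=12
a[mid]=15<21: swap a[0],a[0]; lo=1,mid=1 → 15 24 4 5 12 21 18 3 16 20 14 19 13
a[mid]=24>21: swap a[1],a[12]; hi=11 → 15 13 4 5 12 21 18 3 16 20 14 19 24
a[mid]=13<21: swap a[1],a[1]; lo=2,mid=2 → 15 13 4 5 12 21 18 3 16 20 14 19 24
a[mid]=4<21: swap a[2],a[2]; lo=3,mid=3 → 15 13 4 5 12 21 18 3 16 20 14 19 24
a[mid]=5<21: swap a[3],a[3]; lo=4,mid=4 → 15 13 4 5 12 21 18 3 16 20 14 19 24
a[mid]=12<21: swap a[4],a[4]; lo=5,mid=5 → 15 13 4 5 12 21 18 3 16 20 14 19 24
a[mid]=21=21: mid=6
a[mid]=18<21: swap a[5],a[6]; lo=6,mid=7 → 15 13 4 5 12 18 21 3 16 20 14 19 24
a[mid]=3<21: swap a[6],a[7]; lo=7,mid=8 → 15 13 4 5 12 18 3 21 16 20 14 19 24
a[mid]=16<21: swap a[7],a[8]; lo=8,mid=9 → 15 13 4 5 12 18 3 16 21 20 14 19 24
a[mid]=20<21: swap a[8],a[9]; lo=9,mid=10 → 15 13 4 5 12 18 3 16 20 21 14 19 24
a[mid]=14<21: swap a[9],a[10]; lo=10,mid=11 → 15 13 4 5 12 18 3 16 20 14 21 19 24
a[mid]=19<21: swap a[10],a[11]; lo=11,mid=12 → 15 13 4 5 12 18 3 16 20 14 19 21 24
end: lo=11, hi=11; a = 15 13 4 5 12 18 3 16 20 14 19 21 24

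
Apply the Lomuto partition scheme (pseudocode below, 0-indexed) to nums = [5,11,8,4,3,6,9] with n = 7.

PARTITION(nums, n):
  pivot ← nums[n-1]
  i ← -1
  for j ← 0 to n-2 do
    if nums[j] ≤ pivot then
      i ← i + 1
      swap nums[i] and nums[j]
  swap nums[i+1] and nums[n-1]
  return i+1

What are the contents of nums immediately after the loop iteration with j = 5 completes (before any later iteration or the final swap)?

[5,8,4,3,6,11,9]

pivot = nums[6] = 9; i = -1
j=0: nums[0]=5 ≤ 9 → i=0, swap nums[0],nums[0] (no change) → [5,11,8,4,3,6,9]
j=1: nums[1]=11 > 9 → no swap
j=2: nums[2]=8 ≤ 9 → i=1, swap nums[1],nums[2] → [5,8,11,4,3,6,9]
j=3: nums[3]=4 ≤ 9 → i=2, swap nums[2],nums[3] → [5,8,4,11,3,6,9]
j=4: nums[4]=3 ≤ 9 → i=3, swap nums[3],nums[4] → [5,8,4,3,11,6,9]
j=5: nums[5]=6 ≤ 9 → i=4, swap nums[4],nums[5] → [5,8,4,3,6,11,9]
(after j=5) nums = [5,8,4,3,6,11,9]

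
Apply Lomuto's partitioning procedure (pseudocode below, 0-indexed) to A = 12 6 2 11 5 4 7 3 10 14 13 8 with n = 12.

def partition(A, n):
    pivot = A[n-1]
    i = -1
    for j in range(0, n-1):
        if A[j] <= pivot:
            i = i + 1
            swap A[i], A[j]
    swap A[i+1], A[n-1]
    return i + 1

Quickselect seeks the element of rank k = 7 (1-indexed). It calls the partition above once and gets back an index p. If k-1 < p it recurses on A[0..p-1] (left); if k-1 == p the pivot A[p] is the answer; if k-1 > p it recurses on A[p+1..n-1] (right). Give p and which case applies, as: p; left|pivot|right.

pivot=8, i=-1
j=0: 12>8, skip
j=1: 6≤8, i=0, swap(0,1) ⇒ 6 12 2 11 5 4 7 3 10 14 13 8
j=2: 2≤8, i=1, swap(1,2) ⇒ 6 2 12 11 5 4 7 3 10 14 13 8
j=3: 11>8, skip
j=4: 5≤8, i=2, swap(2,4) ⇒ 6 2 5 11 12 4 7 3 10 14 13 8
j=5: 4≤8, i=3, swap(3,5) ⇒ 6 2 5 4 12 11 7 3 10 14 13 8
j=6: 7≤8, i=4, swap(4,6) ⇒ 6 2 5 4 7 11 12 3 10 14 13 8
j=7: 3≤8, i=5, swap(5,7) ⇒ 6 2 5 4 7 3 12 11 10 14 13 8
j=8: 10>8, skip
j=9: 14>8, skip
j=10: 13>8, skip
swap(6,11) ⇒ 6 2 5 4 7 3 8 11 10 14 13 12; return 6
p = 6; k-1 = 6 == 6 ⇒ pivot

6; pivot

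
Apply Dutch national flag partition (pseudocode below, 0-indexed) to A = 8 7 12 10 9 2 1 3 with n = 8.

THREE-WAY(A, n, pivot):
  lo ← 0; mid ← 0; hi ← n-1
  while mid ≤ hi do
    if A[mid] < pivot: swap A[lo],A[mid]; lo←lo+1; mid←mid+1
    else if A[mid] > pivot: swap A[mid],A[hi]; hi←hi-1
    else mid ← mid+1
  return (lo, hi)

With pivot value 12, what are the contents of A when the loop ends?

8 7 10 9 2 1 3 12

pivot = 12; lo=0, mid=0, hi=7
A[mid]=8<12: swap A[0],A[0]; lo=1,mid=1 → 8 7 12 10 9 2 1 3
A[mid]=7<12: swap A[1],A[1]; lo=2,mid=2 → 8 7 12 10 9 2 1 3
A[mid]=12=12: mid=3
A[mid]=10<12: swap A[2],A[3]; lo=3,mid=4 → 8 7 10 12 9 2 1 3
A[mid]=9<12: swap A[3],A[4]; lo=4,mid=5 → 8 7 10 9 12 2 1 3
A[mid]=2<12: swap A[4],A[5]; lo=5,mid=6 → 8 7 10 9 2 12 1 3
A[mid]=1<12: swap A[5],A[6]; lo=6,mid=7 → 8 7 10 9 2 1 12 3
A[mid]=3<12: swap A[6],A[7]; lo=7,mid=8 → 8 7 10 9 2 1 3 12
end: lo=7, hi=7; A = 8 7 10 9 2 1 3 12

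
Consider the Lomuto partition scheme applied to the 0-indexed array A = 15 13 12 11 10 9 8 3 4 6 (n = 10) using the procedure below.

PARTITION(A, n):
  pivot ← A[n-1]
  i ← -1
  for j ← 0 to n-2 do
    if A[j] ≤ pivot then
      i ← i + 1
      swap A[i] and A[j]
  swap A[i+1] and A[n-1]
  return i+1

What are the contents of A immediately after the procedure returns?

3 4 6 11 10 9 8 15 13 12

pivot=6, i=-1
j=0: 15>6, skip
j=1: 13>6, skip
j=2: 12>6, skip
j=3: 11>6, skip
j=4: 10>6, skip
j=5: 9>6, skip
j=6: 8>6, skip
j=7: 3≤6, i=0, swap(0,7) ⇒ 3 13 12 11 10 9 8 15 4 6
j=8: 4≤6, i=1, swap(1,8) ⇒ 3 4 12 11 10 9 8 15 13 6
swap(2,9) ⇒ 3 4 6 11 10 9 8 15 13 12; return 2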